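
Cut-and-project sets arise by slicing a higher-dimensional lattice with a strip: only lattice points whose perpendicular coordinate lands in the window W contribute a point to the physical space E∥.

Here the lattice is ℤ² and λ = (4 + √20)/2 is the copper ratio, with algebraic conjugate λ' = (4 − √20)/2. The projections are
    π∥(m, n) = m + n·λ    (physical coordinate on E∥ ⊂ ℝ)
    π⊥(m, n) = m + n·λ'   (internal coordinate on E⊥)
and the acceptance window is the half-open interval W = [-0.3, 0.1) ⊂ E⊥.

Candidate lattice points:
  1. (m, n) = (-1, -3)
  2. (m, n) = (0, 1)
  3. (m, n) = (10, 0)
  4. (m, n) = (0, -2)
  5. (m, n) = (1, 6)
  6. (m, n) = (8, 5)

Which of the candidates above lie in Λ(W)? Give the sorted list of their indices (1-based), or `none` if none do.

1, 2

Compute λ' = (4−√20)/2 = -0.2361, so π⊥(m,n) = m -0.2361·n.
candidate 1: (m,n)=(-1,-3) → π∥ = -1-3·λ ≈ -13.7082, π⊥ = -1-3·λ' ≈ -0.2918 ∈ [-0.3, 0.1) ⇒ IN Λ
candidate 2: (m,n)=(0,1) → π∥ = 0+1·λ ≈ 4.2361, π⊥ = 0+1·λ' ≈ -0.2361 ∈ [-0.3, 0.1) ⇒ IN Λ
candidate 3: (m,n)=(10,0) → π∥ = 10+0·λ ≈ 10.0000, π⊥ = 10+0·λ' ≈ 10.0000 ∉ [-0.3, 0.1) ⇒ out
candidate 4: (m,n)=(0,-2) → π∥ = 0-2·λ ≈ -8.4721, π⊥ = 0-2·λ' ≈ 0.4721 ∉ [-0.3, 0.1) ⇒ out
candidate 5: (m,n)=(1,6) → π∥ = 1+6·λ ≈ 26.4164, π⊥ = 1+6·λ' ≈ -0.4164 ∉ [-0.3, 0.1) ⇒ out
candidate 6: (m,n)=(8,5) → π∥ = 8+5·λ ≈ 29.1803, π⊥ = 8+5·λ' ≈ 6.8197 ∉ [-0.3, 0.1) ⇒ out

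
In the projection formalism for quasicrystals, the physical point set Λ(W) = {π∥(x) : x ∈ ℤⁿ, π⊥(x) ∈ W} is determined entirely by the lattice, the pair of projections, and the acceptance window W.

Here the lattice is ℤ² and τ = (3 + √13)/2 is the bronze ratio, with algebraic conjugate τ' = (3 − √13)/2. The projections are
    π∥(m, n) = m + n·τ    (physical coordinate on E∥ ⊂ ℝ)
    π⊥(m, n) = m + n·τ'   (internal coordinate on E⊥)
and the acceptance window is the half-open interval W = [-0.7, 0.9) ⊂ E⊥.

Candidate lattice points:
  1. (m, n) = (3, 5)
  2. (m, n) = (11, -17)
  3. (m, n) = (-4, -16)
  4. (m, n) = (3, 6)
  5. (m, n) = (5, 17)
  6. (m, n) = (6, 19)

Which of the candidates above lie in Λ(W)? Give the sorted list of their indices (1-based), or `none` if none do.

Compute τ' = (3−√13)/2 = -0.302776, so π⊥(m,n) = m -0.302776·n.
[1] lift (3,5): star map gives 1.486122; window check -0.7 ≤ 1.486122 < 0.9 is false → out
[2] lift (11,-17): star map gives 16.147186; window check -0.7 ≤ 16.147186 < 0.9 is false → out
[3] lift (-4,-16): star map gives 0.844410; window check -0.7 ≤ 0.844410 < 0.9 is true → IN Λ
[4] lift (3,6): star map gives 1.183346; window check -0.7 ≤ 1.183346 < 0.9 is false → out
[5] lift (5,17): star map gives -0.147186; window check -0.7 ≤ -0.147186 < 0.9 is true → IN Λ
[6] lift (6,19): star map gives 0.247263; window check -0.7 ≤ 0.247263 < 0.9 is true → IN Λ

3, 5, 6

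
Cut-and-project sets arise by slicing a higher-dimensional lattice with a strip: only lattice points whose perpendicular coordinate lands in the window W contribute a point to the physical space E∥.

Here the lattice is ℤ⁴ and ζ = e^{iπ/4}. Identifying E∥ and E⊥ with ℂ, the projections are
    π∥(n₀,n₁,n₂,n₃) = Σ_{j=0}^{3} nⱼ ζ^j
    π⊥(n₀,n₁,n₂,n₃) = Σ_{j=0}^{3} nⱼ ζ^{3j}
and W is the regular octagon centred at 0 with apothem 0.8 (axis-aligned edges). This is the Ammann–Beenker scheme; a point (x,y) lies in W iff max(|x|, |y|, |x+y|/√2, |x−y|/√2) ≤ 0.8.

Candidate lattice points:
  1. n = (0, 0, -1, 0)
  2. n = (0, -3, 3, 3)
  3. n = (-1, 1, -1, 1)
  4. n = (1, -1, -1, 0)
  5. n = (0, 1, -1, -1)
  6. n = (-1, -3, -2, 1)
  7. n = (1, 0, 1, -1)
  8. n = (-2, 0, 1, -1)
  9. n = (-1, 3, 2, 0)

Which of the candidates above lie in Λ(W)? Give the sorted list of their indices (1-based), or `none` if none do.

none

π⊥(n) = n₀ + n₁ζ³ + n₂ζ⁶ + n₃ζ⁹ where ζ = e^{iπ/4}.
#1 (0, 0, -1, 0): internal (0.000000, 1.000000); octagon support 1.000000 vs apothem 0.8 → ∉ W
#2 (0, -3, 3, 3): internal (4.242641, -3.000000); octagon support 5.121320 vs apothem 0.8 → ∉ W
#3 (-1, 1, -1, 1): internal (-1.000000, 2.414214); octagon support 2.414214 vs apothem 0.8 → ∉ W
#4 (1, -1, -1, 0): internal (1.707107, 0.292893); octagon support 1.707107 vs apothem 0.8 → ∉ W
#5 (0, 1, -1, -1): internal (-1.414214, 1.000000); octagon support 1.707107 vs apothem 0.8 → ∉ W
#6 (-1, -3, -2, 1): internal (1.828427, 0.585786); octagon support 1.828427 vs apothem 0.8 → ∉ W
#7 (1, 0, 1, -1): internal (0.292893, -1.707107); octagon support 1.707107 vs apothem 0.8 → ∉ W
#8 (-2, 0, 1, -1): internal (-2.707107, -1.707107); octagon support 3.121320 vs apothem 0.8 → ∉ W
#9 (-1, 3, 2, 0): internal (-3.121320, 0.121320); octagon support 3.121320 vs apothem 0.8 → ∉ W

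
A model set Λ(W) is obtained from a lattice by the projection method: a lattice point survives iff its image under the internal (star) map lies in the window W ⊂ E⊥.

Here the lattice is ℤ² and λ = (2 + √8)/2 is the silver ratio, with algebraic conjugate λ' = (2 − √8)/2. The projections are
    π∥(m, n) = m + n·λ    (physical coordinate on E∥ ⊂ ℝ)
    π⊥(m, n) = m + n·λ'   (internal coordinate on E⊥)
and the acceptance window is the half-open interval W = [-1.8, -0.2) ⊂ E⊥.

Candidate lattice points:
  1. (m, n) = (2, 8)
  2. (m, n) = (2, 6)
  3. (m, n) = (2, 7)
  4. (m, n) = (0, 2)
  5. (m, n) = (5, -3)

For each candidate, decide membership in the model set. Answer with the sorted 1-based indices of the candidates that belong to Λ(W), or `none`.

1, 2, 3, 4

λ' = (2−√8)/2 ≈ -0.4142.
#1 (2,8): internal coord 2 + (8)·λ' = -1.3137; -1.3137 ∈ [-1.8, -0.2) → IN Λ
#2 (2,6): internal coord 2 + (6)·λ' = -0.4853; -0.4853 ∈ [-1.8, -0.2) → IN Λ
#3 (2,7): internal coord 2 + (7)·λ' = -0.8995; -0.8995 ∈ [-1.8, -0.2) → IN Λ
#4 (0,2): internal coord 0 + (2)·λ' = -0.8284; -0.8284 ∈ [-1.8, -0.2) → IN Λ
#5 (5,-3): internal coord 5 + (-3)·λ' = +6.2426; +6.2426 ∉ [-1.8, -0.2) → out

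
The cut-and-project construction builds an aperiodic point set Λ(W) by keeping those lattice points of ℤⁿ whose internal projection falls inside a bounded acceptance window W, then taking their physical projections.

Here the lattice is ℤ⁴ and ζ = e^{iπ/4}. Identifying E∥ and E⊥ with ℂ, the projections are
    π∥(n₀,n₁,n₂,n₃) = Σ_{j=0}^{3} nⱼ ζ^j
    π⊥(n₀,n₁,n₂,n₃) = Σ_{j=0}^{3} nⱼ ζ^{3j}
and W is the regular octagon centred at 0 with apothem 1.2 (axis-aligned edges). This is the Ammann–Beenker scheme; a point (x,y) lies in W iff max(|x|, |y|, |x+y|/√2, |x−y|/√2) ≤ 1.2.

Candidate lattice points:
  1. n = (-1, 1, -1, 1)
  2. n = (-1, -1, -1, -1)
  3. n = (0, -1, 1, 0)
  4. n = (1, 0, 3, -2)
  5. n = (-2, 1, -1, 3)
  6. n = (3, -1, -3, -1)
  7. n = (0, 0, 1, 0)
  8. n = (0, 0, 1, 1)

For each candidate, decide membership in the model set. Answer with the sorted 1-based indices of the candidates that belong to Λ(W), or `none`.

2, 7, 8

With ζ = e^{iπ/4} the internal vectors are ζ^0,ζ^3,ζ^6,ζ^9.
#1 (-1, 1, -1, 1): internal (-1.0000, 2.4142); octagon support 2.4142 vs apothem 1.2 → ∉ W
#2 (-1, -1, -1, -1): internal (-1.0000, -0.4142); octagon support 1.0000 vs apothem 1.2 → ∈ W
#3 (0, -1, 1, 0): internal (0.7071, -1.7071); octagon support 1.7071 vs apothem 1.2 → ∉ W
#4 (1, 0, 3, -2): internal (-0.4142, -4.4142); octagon support 4.4142 vs apothem 1.2 → ∉ W
#5 (-2, 1, -1, 3): internal (-0.5858, 3.8284); octagon support 3.8284 vs apothem 1.2 → ∉ W
#6 (3, -1, -3, -1): internal (3.0000, 1.5858); octagon support 3.2426 vs apothem 1.2 → ∉ W
#7 (0, 0, 1, 0): internal (0.0000, -1.0000); octagon support 1.0000 vs apothem 1.2 → ∈ W
#8 (0, 0, 1, 1): internal (0.7071, -0.2929); octagon support 0.7071 vs apothem 1.2 → ∈ W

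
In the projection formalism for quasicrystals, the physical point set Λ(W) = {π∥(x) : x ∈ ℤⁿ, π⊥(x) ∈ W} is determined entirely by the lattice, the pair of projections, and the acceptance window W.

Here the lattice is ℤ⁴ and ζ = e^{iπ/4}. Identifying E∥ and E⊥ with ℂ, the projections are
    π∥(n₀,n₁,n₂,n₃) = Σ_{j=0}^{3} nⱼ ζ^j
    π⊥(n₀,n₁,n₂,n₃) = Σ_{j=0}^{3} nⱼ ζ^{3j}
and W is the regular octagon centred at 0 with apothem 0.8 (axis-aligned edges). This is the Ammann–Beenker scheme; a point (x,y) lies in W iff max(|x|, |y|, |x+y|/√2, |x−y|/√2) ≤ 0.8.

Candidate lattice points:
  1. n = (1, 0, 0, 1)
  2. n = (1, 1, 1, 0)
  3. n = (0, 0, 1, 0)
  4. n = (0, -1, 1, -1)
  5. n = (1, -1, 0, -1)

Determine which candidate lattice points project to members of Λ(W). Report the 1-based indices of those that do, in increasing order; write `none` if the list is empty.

2

π⊥(n) = n₀ + n₁ζ³ + n₂ζ⁶ + n₃ζ⁹ where ζ = e^{iπ/4}.
#1 (1, 0, 0, 1): internal (1.70711, 0.70711); octagon support 1.70711 vs apothem 0.8 → ∉ W
#2 (1, 1, 1, 0): internal (0.29289, -0.29289); octagon support 0.41421 vs apothem 0.8 → ∈ W
#3 (0, 0, 1, 0): internal (0.00000, -1.00000); octagon support 1.00000 vs apothem 0.8 → ∉ W
#4 (0, -1, 1, -1): internal (0.00000, -2.41421); octagon support 2.41421 vs apothem 0.8 → ∉ W
#5 (1, -1, 0, -1): internal (1.00000, -1.41421); octagon support 1.70711 vs apothem 0.8 → ∉ W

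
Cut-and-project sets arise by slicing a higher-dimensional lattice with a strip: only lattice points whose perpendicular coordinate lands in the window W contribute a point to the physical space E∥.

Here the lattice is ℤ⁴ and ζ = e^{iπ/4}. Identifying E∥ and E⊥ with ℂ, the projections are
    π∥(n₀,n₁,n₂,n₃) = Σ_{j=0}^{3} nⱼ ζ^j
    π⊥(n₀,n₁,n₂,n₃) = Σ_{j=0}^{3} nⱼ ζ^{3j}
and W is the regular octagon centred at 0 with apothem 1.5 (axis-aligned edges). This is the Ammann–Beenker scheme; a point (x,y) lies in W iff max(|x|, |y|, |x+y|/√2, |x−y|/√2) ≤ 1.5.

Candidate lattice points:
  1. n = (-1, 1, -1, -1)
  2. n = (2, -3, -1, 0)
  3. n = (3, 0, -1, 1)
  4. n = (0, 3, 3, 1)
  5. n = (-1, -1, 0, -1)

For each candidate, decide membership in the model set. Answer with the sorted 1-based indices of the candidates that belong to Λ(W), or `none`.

4

Internal map: ζ^{3j} for j=0..3 gives (1,0), (−√2/2,√2/2), (0,−1), (√2/2,√2/2).
candidate 1: n = (-1, 1, -1, -1) → π⊥ ≈ (-2.414214, +1.000000); max(|x|,|y|,|x±y|/√2) = 2.414214 > 1.5 ⇒ ∉ W
candidate 2: n = (2, -3, -1, 0) → π⊥ ≈ (+4.121320, -1.121320); max(|x|,|y|,|x±y|/√2) = 4.121320 > 1.5 ⇒ ∉ W
candidate 3: n = (3, 0, -1, 1) → π⊥ ≈ (+3.707107, +1.707107); max(|x|,|y|,|x±y|/√2) = 3.828427 > 1.5 ⇒ ∉ W
candidate 4: n = (0, 3, 3, 1) → π⊥ ≈ (-1.414214, -0.171573); max(|x|,|y|,|x±y|/√2) = 1.414214 ≤ 1.5 ⇒ ∈ W
candidate 5: n = (-1, -1, 0, -1) → π⊥ ≈ (-1.000000, -1.414214); max(|x|,|y|,|x±y|/√2) = 1.707107 > 1.5 ⇒ ∉ W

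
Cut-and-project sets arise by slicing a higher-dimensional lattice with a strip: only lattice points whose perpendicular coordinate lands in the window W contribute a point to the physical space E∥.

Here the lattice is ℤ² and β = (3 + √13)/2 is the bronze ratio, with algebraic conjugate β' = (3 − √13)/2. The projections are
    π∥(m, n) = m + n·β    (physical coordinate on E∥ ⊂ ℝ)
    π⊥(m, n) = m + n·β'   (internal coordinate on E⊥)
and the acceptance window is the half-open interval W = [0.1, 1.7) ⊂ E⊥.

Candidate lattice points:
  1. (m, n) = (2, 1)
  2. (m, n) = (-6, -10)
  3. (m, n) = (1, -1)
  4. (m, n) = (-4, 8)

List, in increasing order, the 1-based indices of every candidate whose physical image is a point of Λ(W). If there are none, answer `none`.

1, 3

β' = (3−√13)/2 ≈ -0.302776.
candidate 1: (m,n)=(2,1) → π∥ = 2+1·β ≈ 5.302776, π⊥ = 2+1·β' ≈ 1.697224 ∈ [0.1, 1.7) ⇒ IN Λ
candidate 2: (m,n)=(-6,-10) → π∥ = -6-10·β ≈ -39.027756, π⊥ = -6-10·β' ≈ -2.972244 ∉ [0.1, 1.7) ⇒ out
candidate 3: (m,n)=(1,-1) → π∥ = 1-1·β ≈ -2.302776, π⊥ = 1-1·β' ≈ 1.302776 ∈ [0.1, 1.7) ⇒ IN Λ
candidate 4: (m,n)=(-4,8) → π∥ = -4+8·β ≈ 22.422205, π⊥ = -4+8·β' ≈ -6.422205 ∉ [0.1, 1.7) ⇒ out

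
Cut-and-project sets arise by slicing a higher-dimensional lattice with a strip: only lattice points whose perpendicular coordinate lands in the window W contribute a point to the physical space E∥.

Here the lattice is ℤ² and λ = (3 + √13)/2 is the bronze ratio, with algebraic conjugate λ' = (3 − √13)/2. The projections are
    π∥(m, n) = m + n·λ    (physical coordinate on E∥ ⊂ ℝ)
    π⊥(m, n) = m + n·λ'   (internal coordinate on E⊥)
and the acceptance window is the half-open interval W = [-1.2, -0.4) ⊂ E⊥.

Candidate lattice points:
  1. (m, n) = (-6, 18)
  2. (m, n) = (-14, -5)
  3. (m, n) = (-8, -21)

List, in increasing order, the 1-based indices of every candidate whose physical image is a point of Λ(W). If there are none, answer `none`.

Compute λ' = (3−√13)/2 = -0.3028, so π⊥(m,n) = m -0.3028·n.
[1] lift (-6,18): star map gives -11.4500; window check -1.2 ≤ -11.4500 < -0.4 is false → out
[2] lift (-14,-5): star map gives -12.4861; window check -1.2 ≤ -12.4861 < -0.4 is false → out
[3] lift (-8,-21): star map gives -1.6417; window check -1.2 ≤ -1.6417 < -0.4 is false → out

none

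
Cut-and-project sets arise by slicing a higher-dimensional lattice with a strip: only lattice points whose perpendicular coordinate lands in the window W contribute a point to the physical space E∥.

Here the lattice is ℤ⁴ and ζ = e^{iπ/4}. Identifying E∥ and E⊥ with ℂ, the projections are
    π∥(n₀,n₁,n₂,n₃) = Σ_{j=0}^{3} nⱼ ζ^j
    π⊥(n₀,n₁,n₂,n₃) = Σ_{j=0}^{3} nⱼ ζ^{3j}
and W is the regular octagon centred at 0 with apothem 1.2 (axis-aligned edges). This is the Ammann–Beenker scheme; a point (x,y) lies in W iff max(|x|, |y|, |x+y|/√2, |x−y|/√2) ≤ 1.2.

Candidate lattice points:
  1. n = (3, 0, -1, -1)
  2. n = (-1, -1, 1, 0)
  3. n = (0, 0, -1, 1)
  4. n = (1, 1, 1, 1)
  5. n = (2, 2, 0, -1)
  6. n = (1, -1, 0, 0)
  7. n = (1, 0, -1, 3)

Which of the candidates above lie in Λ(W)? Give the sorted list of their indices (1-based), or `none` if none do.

4, 5

π⊥(n) = n₀ + n₁ζ³ + n₂ζ⁶ + n₃ζ⁹ where ζ = e^{iπ/4}.
#1 (3, 0, -1, -1): internal (2.292893, 0.292893); octagon support 2.292893 vs apothem 1.2 → ∉ W
#2 (-1, -1, 1, 0): internal (-0.292893, -1.707107); octagon support 1.707107 vs apothem 1.2 → ∉ W
#3 (0, 0, -1, 1): internal (0.707107, 1.707107); octagon support 1.707107 vs apothem 1.2 → ∉ W
#4 (1, 1, 1, 1): internal (1.000000, 0.414214); octagon support 1.000000 vs apothem 1.2 → ∈ W
#5 (2, 2, 0, -1): internal (-0.121320, 0.707107); octagon support 0.707107 vs apothem 1.2 → ∈ W
#6 (1, -1, 0, 0): internal (1.707107, -0.707107); octagon support 1.707107 vs apothem 1.2 → ∉ W
#7 (1, 0, -1, 3): internal (3.121320, 3.121320); octagon support 4.414214 vs apothem 1.2 → ∉ W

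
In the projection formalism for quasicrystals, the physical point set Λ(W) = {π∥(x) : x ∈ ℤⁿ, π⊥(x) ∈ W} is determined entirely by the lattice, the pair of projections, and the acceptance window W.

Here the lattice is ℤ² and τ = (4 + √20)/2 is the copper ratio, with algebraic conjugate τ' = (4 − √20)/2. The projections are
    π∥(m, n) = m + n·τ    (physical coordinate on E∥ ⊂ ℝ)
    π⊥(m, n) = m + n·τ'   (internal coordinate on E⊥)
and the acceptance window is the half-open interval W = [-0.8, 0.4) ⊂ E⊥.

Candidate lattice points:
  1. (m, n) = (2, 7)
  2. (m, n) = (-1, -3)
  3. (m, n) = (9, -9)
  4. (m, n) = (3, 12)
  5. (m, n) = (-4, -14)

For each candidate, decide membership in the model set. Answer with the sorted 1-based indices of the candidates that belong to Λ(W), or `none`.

1, 2, 4, 5

Numerically τ ≈ 4.23607 and τ' = −1/τ ≈ -0.23607.
[1] lift (2,7): star map gives 0.34752; window check -0.8 ≤ 0.34752 < 0.4 is true → IN Λ
[2] lift (-1,-3): star map gives -0.29180; window check -0.8 ≤ -0.29180 < 0.4 is true → IN Λ
[3] lift (9,-9): star map gives 11.12461; window check -0.8 ≤ 11.12461 < 0.4 is false → out
[4] lift (3,12): star map gives 0.16718; window check -0.8 ≤ 0.16718 < 0.4 is true → IN Λ
[5] lift (-4,-14): star map gives -0.69505; window check -0.8 ≤ -0.69505 < 0.4 is true → IN Λ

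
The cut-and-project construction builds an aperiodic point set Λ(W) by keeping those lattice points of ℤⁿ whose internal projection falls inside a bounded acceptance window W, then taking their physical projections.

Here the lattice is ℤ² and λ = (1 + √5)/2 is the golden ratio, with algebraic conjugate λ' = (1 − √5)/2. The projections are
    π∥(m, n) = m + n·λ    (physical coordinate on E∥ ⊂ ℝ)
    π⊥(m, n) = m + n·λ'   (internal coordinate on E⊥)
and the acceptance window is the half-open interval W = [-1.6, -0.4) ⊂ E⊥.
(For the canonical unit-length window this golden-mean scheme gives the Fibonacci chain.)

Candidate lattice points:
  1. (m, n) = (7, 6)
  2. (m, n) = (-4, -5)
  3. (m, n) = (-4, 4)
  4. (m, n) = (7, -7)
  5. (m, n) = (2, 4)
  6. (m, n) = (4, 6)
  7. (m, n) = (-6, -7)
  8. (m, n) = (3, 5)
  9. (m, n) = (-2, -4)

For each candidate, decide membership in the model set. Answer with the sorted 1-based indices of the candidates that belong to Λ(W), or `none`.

Compute λ' = (1−√5)/2 = -0.6180, so π⊥(m,n) = m -0.6180·n.
[1] lift (7,6): star map gives 3.2918; window check -1.6 ≤ 3.2918 < -0.4 is false → out
[2] lift (-4,-5): star map gives -0.9098; window check -1.6 ≤ -0.9098 < -0.4 is true → IN Λ
[3] lift (-4,4): star map gives -6.4721; window check -1.6 ≤ -6.4721 < -0.4 is false → out
[4] lift (7,-7): star map gives 11.3262; window check -1.6 ≤ 11.3262 < -0.4 is false → out
[5] lift (2,4): star map gives -0.4721; window check -1.6 ≤ -0.4721 < -0.4 is true → IN Λ
[6] lift (4,6): star map gives 0.2918; window check -1.6 ≤ 0.2918 < -0.4 is false → out
[7] lift (-6,-7): star map gives -1.6738; window check -1.6 ≤ -1.6738 < -0.4 is false → out
[8] lift (3,5): star map gives -0.0902; window check -1.6 ≤ -0.0902 < -0.4 is false → out
[9] lift (-2,-4): star map gives 0.4721; window check -1.6 ≤ 0.4721 < -0.4 is false → out

2, 5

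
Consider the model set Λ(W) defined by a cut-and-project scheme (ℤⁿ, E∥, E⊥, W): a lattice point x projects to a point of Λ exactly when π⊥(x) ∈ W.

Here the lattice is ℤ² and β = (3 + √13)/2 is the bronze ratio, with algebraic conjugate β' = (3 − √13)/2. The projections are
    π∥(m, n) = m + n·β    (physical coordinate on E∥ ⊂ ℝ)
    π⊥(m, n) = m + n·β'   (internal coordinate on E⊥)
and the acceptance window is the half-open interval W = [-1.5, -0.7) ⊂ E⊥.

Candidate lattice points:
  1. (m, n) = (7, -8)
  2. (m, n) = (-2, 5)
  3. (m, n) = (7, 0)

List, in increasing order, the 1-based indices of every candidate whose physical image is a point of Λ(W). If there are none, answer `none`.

β' = (3−√13)/2 ≈ -0.302776.
#1 (7,-8): internal coord 7 + (-8)·β' = +9.422205; +9.422205 ∉ [-1.5, -0.7) → out
#2 (-2,5): internal coord -2 + (5)·β' = -3.513878; -3.513878 ∉ [-1.5, -0.7) → out
#3 (7,0): internal coord 7 + (0)·β' = +7.000000; +7.000000 ∉ [-1.5, -0.7) → out

none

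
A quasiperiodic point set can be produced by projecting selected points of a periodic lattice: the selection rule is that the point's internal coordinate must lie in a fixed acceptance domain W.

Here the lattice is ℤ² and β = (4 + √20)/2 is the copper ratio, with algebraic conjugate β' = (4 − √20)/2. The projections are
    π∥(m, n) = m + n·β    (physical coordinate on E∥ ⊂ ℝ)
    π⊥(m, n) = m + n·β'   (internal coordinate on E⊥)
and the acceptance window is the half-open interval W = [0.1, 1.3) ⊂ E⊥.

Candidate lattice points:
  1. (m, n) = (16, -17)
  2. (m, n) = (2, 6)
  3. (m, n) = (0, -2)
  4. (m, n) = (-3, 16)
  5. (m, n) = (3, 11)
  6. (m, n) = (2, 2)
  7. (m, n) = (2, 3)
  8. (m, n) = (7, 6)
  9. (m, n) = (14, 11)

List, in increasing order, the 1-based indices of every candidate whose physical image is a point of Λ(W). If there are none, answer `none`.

Numerically β ≈ 4.2361 and β' = −1/β ≈ -0.2361.
[1] lift (16,-17): star map gives 20.0132; window check 0.1 ≤ 20.0132 < 1.3 is false → out
[2] lift (2,6): star map gives 0.5836; window check 0.1 ≤ 0.5836 < 1.3 is true → IN Λ
[3] lift (0,-2): star map gives 0.4721; window check 0.1 ≤ 0.4721 < 1.3 is true → IN Λ
[4] lift (-3,16): star map gives -6.7771; window check 0.1 ≤ -6.7771 < 1.3 is false → out
[5] lift (3,11): star map gives 0.4033; window check 0.1 ≤ 0.4033 < 1.3 is true → IN Λ
[6] lift (2,2): star map gives 1.5279; window check 0.1 ≤ 1.5279 < 1.3 is false → out
[7] lift (2,3): star map gives 1.2918; window check 0.1 ≤ 1.2918 < 1.3 is true → IN Λ
[8] lift (7,6): star map gives 5.5836; window check 0.1 ≤ 5.5836 < 1.3 is false → out
[9] lift (14,11): star map gives 11.4033; window check 0.1 ≤ 11.4033 < 1.3 is false → out

2, 3, 5, 7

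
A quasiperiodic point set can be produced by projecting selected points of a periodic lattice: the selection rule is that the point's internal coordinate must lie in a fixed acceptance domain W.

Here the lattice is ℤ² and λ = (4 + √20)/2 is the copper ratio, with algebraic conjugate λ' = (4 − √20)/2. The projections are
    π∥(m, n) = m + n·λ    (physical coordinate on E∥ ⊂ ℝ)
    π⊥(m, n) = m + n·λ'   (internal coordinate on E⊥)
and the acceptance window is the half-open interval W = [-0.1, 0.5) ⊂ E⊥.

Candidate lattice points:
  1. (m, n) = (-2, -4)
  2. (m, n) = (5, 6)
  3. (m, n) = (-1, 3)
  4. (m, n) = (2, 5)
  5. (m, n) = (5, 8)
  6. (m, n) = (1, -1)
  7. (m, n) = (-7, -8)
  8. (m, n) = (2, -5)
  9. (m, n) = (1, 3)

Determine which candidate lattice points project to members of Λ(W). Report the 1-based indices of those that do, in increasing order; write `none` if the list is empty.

9

λ' = (4−√20)/2 ≈ -0.236068.
candidate 1: (m,n)=(-2,-4) → π∥ = -2-4·λ ≈ -18.944272, π⊥ = -2-4·λ' ≈ -1.055728 ∉ [-0.1, 0.5) ⇒ out
candidate 2: (m,n)=(5,6) → π∥ = 5+6·λ ≈ 30.416408, π⊥ = 5+6·λ' ≈ 3.583592 ∉ [-0.1, 0.5) ⇒ out
candidate 3: (m,n)=(-1,3) → π∥ = -1+3·λ ≈ 11.708204, π⊥ = -1+3·λ' ≈ -1.708204 ∉ [-0.1, 0.5) ⇒ out
candidate 4: (m,n)=(2,5) → π∥ = 2+5·λ ≈ 23.180340, π⊥ = 2+5·λ' ≈ 0.819660 ∉ [-0.1, 0.5) ⇒ out
candidate 5: (m,n)=(5,8) → π∥ = 5+8·λ ≈ 38.888544, π⊥ = 5+8·λ' ≈ 3.111456 ∉ [-0.1, 0.5) ⇒ out
candidate 6: (m,n)=(1,-1) → π∥ = 1-1·λ ≈ -3.236068, π⊥ = 1-1·λ' ≈ 1.236068 ∉ [-0.1, 0.5) ⇒ out
candidate 7: (m,n)=(-7,-8) → π∥ = -7-8·λ ≈ -40.888544, π⊥ = -7-8·λ' ≈ -5.111456 ∉ [-0.1, 0.5) ⇒ out
candidate 8: (m,n)=(2,-5) → π∥ = 2-5·λ ≈ -19.180340, π⊥ = 2-5·λ' ≈ 3.180340 ∉ [-0.1, 0.5) ⇒ out
candidate 9: (m,n)=(1,3) → π∥ = 1+3·λ ≈ 13.708204, π⊥ = 1+3·λ' ≈ 0.291796 ∈ [-0.1, 0.5) ⇒ IN Λ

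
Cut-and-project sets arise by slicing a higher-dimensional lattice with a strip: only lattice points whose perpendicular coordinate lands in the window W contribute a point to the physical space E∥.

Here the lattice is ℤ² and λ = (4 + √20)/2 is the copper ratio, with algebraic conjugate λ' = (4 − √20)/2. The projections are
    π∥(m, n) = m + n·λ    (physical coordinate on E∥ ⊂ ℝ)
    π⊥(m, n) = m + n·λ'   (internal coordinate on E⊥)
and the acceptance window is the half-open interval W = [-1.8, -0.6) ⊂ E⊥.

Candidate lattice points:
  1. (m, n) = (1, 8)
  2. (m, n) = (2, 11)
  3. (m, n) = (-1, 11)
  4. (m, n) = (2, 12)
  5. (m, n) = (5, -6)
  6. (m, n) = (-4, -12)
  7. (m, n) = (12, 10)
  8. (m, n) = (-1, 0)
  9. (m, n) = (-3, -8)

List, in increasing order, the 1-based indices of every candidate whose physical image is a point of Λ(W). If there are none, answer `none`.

Numerically λ ≈ 4.2361 and λ' = −1/λ ≈ -0.2361.
#1 (1,8): internal coord 1 + (8)·λ' = -0.8885; -0.8885 ∈ [-1.8, -0.6) → IN Λ
#2 (2,11): internal coord 2 + (11)·λ' = -0.5967; -0.5967 ∉ [-1.8, -0.6) → out
#3 (-1,11): internal coord -1 + (11)·λ' = -3.5967; -3.5967 ∉ [-1.8, -0.6) → out
#4 (2,12): internal coord 2 + (12)·λ' = -0.8328; -0.8328 ∈ [-1.8, -0.6) → IN Λ
#5 (5,-6): internal coord 5 + (-6)·λ' = +6.4164; +6.4164 ∉ [-1.8, -0.6) → out
#6 (-4,-12): internal coord -4 + (-12)·λ' = -1.1672; -1.1672 ∈ [-1.8, -0.6) → IN Λ
#7 (12,10): internal coord 12 + (10)·λ' = +9.6393; +9.6393 ∉ [-1.8, -0.6) → out
#8 (-1,0): internal coord -1 + (0)·λ' = -1.0000; -1.0000 ∈ [-1.8, -0.6) → IN Λ
#9 (-3,-8): internal coord -3 + (-8)·λ' = -1.1115; -1.1115 ∈ [-1.8, -0.6) → IN Λ

1, 4, 6, 8, 9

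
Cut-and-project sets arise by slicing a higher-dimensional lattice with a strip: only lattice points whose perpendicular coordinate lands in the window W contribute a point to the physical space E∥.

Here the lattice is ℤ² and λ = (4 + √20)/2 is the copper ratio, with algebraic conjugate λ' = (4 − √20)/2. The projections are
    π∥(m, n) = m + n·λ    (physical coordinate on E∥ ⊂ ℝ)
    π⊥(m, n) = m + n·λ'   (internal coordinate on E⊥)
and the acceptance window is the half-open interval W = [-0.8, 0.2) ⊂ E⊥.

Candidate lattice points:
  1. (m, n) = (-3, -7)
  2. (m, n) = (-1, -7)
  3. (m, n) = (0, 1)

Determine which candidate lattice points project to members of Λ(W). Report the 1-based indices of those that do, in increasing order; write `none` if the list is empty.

3

Numerically λ ≈ 4.2361 and λ' = −1/λ ≈ -0.2361.
candidate 1: (m,n)=(-3,-7) → π∥ = -3-7·λ ≈ -32.6525, π⊥ = -3-7·λ' ≈ -1.3475 ∉ [-0.8, 0.2) ⇒ out
candidate 2: (m,n)=(-1,-7) → π∥ = -1-7·λ ≈ -30.6525, π⊥ = -1-7·λ' ≈ 0.6525 ∉ [-0.8, 0.2) ⇒ out
candidate 3: (m,n)=(0,1) → π∥ = 0+1·λ ≈ 4.2361, π⊥ = 0+1·λ' ≈ -0.2361 ∈ [-0.8, 0.2) ⇒ IN Λ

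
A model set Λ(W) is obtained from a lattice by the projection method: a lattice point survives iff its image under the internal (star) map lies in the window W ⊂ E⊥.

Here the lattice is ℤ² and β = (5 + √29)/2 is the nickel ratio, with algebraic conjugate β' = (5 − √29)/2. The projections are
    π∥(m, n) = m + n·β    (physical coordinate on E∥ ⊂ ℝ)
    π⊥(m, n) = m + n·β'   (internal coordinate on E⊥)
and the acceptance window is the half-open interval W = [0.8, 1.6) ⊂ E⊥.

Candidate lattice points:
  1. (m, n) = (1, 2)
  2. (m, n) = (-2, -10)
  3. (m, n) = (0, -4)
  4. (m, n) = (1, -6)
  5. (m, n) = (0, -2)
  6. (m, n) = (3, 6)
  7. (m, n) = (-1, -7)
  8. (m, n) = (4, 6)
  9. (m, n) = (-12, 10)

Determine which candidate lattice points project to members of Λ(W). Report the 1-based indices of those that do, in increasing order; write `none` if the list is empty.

Numerically β ≈ 5.19258 and β' = −1/β ≈ -0.19258.
#1 (1,2): internal coord 1 + (2)·β' = +0.61484; +0.61484 ∉ [0.8, 1.6) → out
#2 (-2,-10): internal coord -2 + (-10)·β' = -0.07418; -0.07418 ∉ [0.8, 1.6) → out
#3 (0,-4): internal coord 0 + (-4)·β' = +0.77033; +0.77033 ∉ [0.8, 1.6) → out
#4 (1,-6): internal coord 1 + (-6)·β' = +2.15549; +2.15549 ∉ [0.8, 1.6) → out
#5 (0,-2): internal coord 0 + (-2)·β' = +0.38516; +0.38516 ∉ [0.8, 1.6) → out
#6 (3,6): internal coord 3 + (6)·β' = +1.84451; +1.84451 ∉ [0.8, 1.6) → out
#7 (-1,-7): internal coord -1 + (-7)·β' = +0.34808; +0.34808 ∉ [0.8, 1.6) → out
#8 (4,6): internal coord 4 + (6)·β' = +2.84451; +2.84451 ∉ [0.8, 1.6) → out
#9 (-12,10): internal coord -12 + (10)·β' = -13.92582; -13.92582 ∉ [0.8, 1.6) → out

none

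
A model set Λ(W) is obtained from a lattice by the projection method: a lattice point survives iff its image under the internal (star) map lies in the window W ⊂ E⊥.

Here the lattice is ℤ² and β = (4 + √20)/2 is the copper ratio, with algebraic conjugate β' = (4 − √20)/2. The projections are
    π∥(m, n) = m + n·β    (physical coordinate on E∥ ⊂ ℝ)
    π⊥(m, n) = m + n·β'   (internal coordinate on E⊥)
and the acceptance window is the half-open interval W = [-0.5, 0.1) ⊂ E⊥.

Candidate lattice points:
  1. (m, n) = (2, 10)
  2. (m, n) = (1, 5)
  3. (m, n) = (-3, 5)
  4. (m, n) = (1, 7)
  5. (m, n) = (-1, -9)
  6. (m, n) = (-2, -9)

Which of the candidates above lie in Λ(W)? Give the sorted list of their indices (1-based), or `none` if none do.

Numerically β ≈ 4.2361 and β' = −1/β ≈ -0.2361.
[1] lift (2,10): star map gives -0.3607; window check -0.5 ≤ -0.3607 < 0.1 is true → IN Λ
[2] lift (1,5): star map gives -0.1803; window check -0.5 ≤ -0.1803 < 0.1 is true → IN Λ
[3] lift (-3,5): star map gives -4.1803; window check -0.5 ≤ -4.1803 < 0.1 is false → out
[4] lift (1,7): star map gives -0.6525; window check -0.5 ≤ -0.6525 < 0.1 is false → out
[5] lift (-1,-9): star map gives 1.1246; window check -0.5 ≤ 1.1246 < 0.1 is false → out
[6] lift (-2,-9): star map gives 0.1246; window check -0.5 ≤ 0.1246 < 0.1 is false → out

1, 2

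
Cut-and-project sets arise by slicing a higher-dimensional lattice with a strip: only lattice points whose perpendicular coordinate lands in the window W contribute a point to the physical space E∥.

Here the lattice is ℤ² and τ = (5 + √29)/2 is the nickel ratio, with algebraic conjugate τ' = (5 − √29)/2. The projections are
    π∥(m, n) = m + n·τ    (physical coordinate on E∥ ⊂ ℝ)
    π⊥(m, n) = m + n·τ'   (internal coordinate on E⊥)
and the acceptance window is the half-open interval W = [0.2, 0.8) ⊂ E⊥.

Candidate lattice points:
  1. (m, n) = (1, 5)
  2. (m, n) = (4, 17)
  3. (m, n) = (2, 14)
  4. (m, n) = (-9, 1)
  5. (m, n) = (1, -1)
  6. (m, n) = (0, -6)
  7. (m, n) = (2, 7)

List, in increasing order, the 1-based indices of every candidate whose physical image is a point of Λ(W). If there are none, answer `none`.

2, 7

τ' = (5−√29)/2 ≈ -0.19258.
candidate 1: (m,n)=(1,5) → π∥ = 1+5·τ ≈ 26.96291, π⊥ = 1+5·τ' ≈ 0.03709 ∉ [0.2, 0.8) ⇒ out
candidate 2: (m,n)=(4,17) → π∥ = 4+17·τ ≈ 92.27390, π⊥ = 4+17·τ' ≈ 0.72610 ∈ [0.2, 0.8) ⇒ IN Λ
candidate 3: (m,n)=(2,14) → π∥ = 2+14·τ ≈ 74.69615, π⊥ = 2+14·τ' ≈ -0.69615 ∉ [0.2, 0.8) ⇒ out
candidate 4: (m,n)=(-9,1) → π∥ = -9+1·τ ≈ -3.80742, π⊥ = -9+1·τ' ≈ -9.19258 ∉ [0.2, 0.8) ⇒ out
candidate 5: (m,n)=(1,-1) → π∥ = 1-1·τ ≈ -4.19258, π⊥ = 1-1·τ' ≈ 1.19258 ∉ [0.2, 0.8) ⇒ out
candidate 6: (m,n)=(0,-6) → π∥ = 0-6·τ ≈ -31.15549, π⊥ = 0-6·τ' ≈ 1.15549 ∉ [0.2, 0.8) ⇒ out
candidate 7: (m,n)=(2,7) → π∥ = 2+7·τ ≈ 38.34808, π⊥ = 2+7·τ' ≈ 0.65192 ∈ [0.2, 0.8) ⇒ IN Λ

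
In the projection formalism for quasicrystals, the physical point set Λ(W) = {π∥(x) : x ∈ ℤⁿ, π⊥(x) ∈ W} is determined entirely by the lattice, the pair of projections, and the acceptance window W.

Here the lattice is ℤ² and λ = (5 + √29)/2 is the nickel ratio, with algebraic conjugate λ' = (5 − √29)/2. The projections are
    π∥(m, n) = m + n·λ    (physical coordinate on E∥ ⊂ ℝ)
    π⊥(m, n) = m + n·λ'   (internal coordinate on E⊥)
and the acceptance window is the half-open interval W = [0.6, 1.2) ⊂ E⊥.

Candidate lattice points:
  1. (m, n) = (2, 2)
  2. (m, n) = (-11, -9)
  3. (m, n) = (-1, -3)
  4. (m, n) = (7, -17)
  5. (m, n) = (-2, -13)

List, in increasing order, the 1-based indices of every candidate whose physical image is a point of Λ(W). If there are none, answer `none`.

Numerically λ ≈ 5.1926 and λ' = −1/λ ≈ -0.1926.
candidate 1: (m,n)=(2,2) → π∥ = 2+2·λ ≈ 12.3852, π⊥ = 2+2·λ' ≈ 1.6148 ∉ [0.6, 1.2) ⇒ out
candidate 2: (m,n)=(-11,-9) → π∥ = -11-9·λ ≈ -57.7332, π⊥ = -11-9·λ' ≈ -9.2668 ∉ [0.6, 1.2) ⇒ out
candidate 3: (m,n)=(-1,-3) → π∥ = -1-3·λ ≈ -16.5777, π⊥ = -1-3·λ' ≈ -0.4223 ∉ [0.6, 1.2) ⇒ out
candidate 4: (m,n)=(7,-17) → π∥ = 7-17·λ ≈ -81.2739, π⊥ = 7-17·λ' ≈ 10.2739 ∉ [0.6, 1.2) ⇒ out
candidate 5: (m,n)=(-2,-13) → π∥ = -2-13·λ ≈ -69.5036, π⊥ = -2-13·λ' ≈ 0.5036 ∉ [0.6, 1.2) ⇒ out

none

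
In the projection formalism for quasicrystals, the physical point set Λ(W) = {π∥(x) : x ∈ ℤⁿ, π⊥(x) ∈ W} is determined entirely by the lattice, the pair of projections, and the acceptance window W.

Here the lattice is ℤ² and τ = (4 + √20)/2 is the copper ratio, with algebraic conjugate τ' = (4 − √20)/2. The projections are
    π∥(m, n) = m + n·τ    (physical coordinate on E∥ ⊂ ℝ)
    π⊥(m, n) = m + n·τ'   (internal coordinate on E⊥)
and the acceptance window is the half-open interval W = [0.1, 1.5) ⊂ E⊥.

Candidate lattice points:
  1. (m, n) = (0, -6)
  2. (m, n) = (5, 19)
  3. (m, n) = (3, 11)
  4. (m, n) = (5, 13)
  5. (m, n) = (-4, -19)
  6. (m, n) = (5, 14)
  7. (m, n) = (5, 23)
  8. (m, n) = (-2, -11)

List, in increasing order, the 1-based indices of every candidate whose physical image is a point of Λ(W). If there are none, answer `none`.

1, 2, 3, 5, 8

Compute τ' = (4−√20)/2 = -0.236068, so π⊥(m,n) = m -0.236068·n.
candidate 1: (m,n)=(0,-6) → π∥ = 0-6·τ ≈ -25.416408, π⊥ = 0-6·τ' ≈ 1.416408 ∈ [0.1, 1.5) ⇒ IN Λ
candidate 2: (m,n)=(5,19) → π∥ = 5+19·τ ≈ 85.485292, π⊥ = 5+19·τ' ≈ 0.514708 ∈ [0.1, 1.5) ⇒ IN Λ
candidate 3: (m,n)=(3,11) → π∥ = 3+11·τ ≈ 49.596748, π⊥ = 3+11·τ' ≈ 0.403252 ∈ [0.1, 1.5) ⇒ IN Λ
candidate 4: (m,n)=(5,13) → π∥ = 5+13·τ ≈ 60.068884, π⊥ = 5+13·τ' ≈ 1.931116 ∉ [0.1, 1.5) ⇒ out
candidate 5: (m,n)=(-4,-19) → π∥ = -4-19·τ ≈ -84.485292, π⊥ = -4-19·τ' ≈ 0.485292 ∈ [0.1, 1.5) ⇒ IN Λ
candidate 6: (m,n)=(5,14) → π∥ = 5+14·τ ≈ 64.304952, π⊥ = 5+14·τ' ≈ 1.695048 ∉ [0.1, 1.5) ⇒ out
candidate 7: (m,n)=(5,23) → π∥ = 5+23·τ ≈ 102.429563, π⊥ = 5+23·τ' ≈ -0.429563 ∉ [0.1, 1.5) ⇒ out
candidate 8: (m,n)=(-2,-11) → π∥ = -2-11·τ ≈ -48.596748, π⊥ = -2-11·τ' ≈ 0.596748 ∈ [0.1, 1.5) ⇒ IN Λ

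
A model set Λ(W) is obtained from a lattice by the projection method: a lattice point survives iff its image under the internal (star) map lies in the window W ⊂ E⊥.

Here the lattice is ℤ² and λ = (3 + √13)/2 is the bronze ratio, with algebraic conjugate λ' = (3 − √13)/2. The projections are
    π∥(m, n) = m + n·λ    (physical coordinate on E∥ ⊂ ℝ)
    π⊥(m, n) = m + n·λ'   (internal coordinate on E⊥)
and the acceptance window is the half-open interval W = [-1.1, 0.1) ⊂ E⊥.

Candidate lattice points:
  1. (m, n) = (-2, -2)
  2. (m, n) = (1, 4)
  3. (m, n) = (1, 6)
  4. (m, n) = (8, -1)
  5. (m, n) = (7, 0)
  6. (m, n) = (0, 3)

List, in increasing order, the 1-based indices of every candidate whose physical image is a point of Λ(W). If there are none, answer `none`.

2, 3, 6

λ' = (3−√13)/2 ≈ -0.302776.
#1 (-2,-2): internal coord -2 + (-2)·λ' = -1.394449; -1.394449 ∉ [-1.1, 0.1) → out
#2 (1,4): internal coord 1 + (4)·λ' = -0.211103; -0.211103 ∈ [-1.1, 0.1) → IN Λ
#3 (1,6): internal coord 1 + (6)·λ' = -0.816654; -0.816654 ∈ [-1.1, 0.1) → IN Λ
#4 (8,-1): internal coord 8 + (-1)·λ' = +8.302776; +8.302776 ∉ [-1.1, 0.1) → out
#5 (7,0): internal coord 7 + (0)·λ' = +7.000000; +7.000000 ∉ [-1.1, 0.1) → out
#6 (0,3): internal coord 0 + (3)·λ' = -0.908327; -0.908327 ∈ [-1.1, 0.1) → IN Λ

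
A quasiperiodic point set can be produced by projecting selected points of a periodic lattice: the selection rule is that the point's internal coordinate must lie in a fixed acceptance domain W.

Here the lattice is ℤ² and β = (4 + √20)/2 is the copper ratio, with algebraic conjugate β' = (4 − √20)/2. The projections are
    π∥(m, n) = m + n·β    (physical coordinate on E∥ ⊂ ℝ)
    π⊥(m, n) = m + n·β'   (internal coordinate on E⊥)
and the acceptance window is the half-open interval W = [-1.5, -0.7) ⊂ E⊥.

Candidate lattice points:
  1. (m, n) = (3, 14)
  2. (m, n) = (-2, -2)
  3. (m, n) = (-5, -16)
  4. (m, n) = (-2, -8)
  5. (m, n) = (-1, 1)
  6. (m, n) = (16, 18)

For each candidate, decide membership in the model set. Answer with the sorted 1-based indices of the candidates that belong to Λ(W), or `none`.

Compute β' = (4−√20)/2 = -0.23607, so π⊥(m,n) = m -0.23607·n.
#1 (3,14): internal coord 3 + (14)·β' = -0.30495; -0.30495 ∉ [-1.5, -0.7) → out
#2 (-2,-2): internal coord -2 + (-2)·β' = -1.52786; -1.52786 ∉ [-1.5, -0.7) → out
#3 (-5,-16): internal coord -5 + (-16)·β' = -1.22291; -1.22291 ∈ [-1.5, -0.7) → IN Λ
#4 (-2,-8): internal coord -2 + (-8)·β' = -0.11146; -0.11146 ∉ [-1.5, -0.7) → out
#5 (-1,1): internal coord -1 + (1)·β' = -1.23607; -1.23607 ∈ [-1.5, -0.7) → IN Λ
#6 (16,18): internal coord 16 + (18)·β' = +11.75078; +11.75078 ∉ [-1.5, -0.7) → out

3, 5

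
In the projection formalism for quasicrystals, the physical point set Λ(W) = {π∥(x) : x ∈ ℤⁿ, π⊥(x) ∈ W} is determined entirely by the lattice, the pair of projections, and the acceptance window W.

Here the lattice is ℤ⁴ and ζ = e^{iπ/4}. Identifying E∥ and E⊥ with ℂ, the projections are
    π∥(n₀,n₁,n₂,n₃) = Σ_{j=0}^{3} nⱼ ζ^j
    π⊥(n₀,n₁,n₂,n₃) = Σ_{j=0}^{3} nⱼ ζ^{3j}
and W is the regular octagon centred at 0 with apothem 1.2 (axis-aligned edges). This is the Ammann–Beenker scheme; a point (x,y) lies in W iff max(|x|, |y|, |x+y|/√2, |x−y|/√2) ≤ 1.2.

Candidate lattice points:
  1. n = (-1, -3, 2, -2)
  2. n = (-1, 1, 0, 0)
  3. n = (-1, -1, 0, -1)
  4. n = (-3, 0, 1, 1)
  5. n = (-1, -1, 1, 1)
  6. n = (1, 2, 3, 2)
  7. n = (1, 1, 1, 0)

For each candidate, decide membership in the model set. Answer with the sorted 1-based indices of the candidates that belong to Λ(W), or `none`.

5, 6, 7

Internal map: ζ^{3j} for j=0..3 gives (1,0), (−√2/2,√2/2), (0,−1), (√2/2,√2/2).
candidate 1: n = (-1, -3, 2, -2) → π⊥ ≈ (-0.29289, -5.53553); max(|x|,|y|,|x±y|/√2) = 5.53553 > 1.2 ⇒ ∉ W
candidate 2: n = (-1, 1, 0, 0) → π⊥ ≈ (-1.70711, +0.70711); max(|x|,|y|,|x±y|/√2) = 1.70711 > 1.2 ⇒ ∉ W
candidate 3: n = (-1, -1, 0, -1) → π⊥ ≈ (-1.00000, -1.41421); max(|x|,|y|,|x±y|/√2) = 1.70711 > 1.2 ⇒ ∉ W
candidate 4: n = (-3, 0, 1, 1) → π⊥ ≈ (-2.29289, -0.29289); max(|x|,|y|,|x±y|/√2) = 2.29289 > 1.2 ⇒ ∉ W
candidate 5: n = (-1, -1, 1, 1) → π⊥ ≈ (+0.41421, -1.00000); max(|x|,|y|,|x±y|/√2) = 1.00000 ≤ 1.2 ⇒ ∈ W
candidate 6: n = (1, 2, 3, 2) → π⊥ ≈ (+1.00000, -0.17157); max(|x|,|y|,|x±y|/√2) = 1.00000 ≤ 1.2 ⇒ ∈ W
candidate 7: n = (1, 1, 1, 0) → π⊥ ≈ (+0.29289, -0.29289); max(|x|,|y|,|x±y|/√2) = 0.41421 ≤ 1.2 ⇒ ∈ W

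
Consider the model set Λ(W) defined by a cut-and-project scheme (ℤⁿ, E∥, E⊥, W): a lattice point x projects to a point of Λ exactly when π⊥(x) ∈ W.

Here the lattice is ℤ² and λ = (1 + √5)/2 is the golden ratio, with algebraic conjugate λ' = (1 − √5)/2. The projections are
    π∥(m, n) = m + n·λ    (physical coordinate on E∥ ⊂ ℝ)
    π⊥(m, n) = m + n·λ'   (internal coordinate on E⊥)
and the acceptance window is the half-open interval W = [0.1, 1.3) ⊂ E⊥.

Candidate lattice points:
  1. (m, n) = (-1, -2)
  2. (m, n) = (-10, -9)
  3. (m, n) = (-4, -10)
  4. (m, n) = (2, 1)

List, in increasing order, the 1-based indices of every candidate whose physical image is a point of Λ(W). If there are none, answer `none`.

1

Numerically λ ≈ 1.618034 and λ' = −1/λ ≈ -0.618034.
candidate 1: (m,n)=(-1,-2) → π∥ = -1-2·λ ≈ -4.236068, π⊥ = -1-2·λ' ≈ 0.236068 ∈ [0.1, 1.3) ⇒ IN Λ
candidate 2: (m,n)=(-10,-9) → π∥ = -10-9·λ ≈ -24.562306, π⊥ = -10-9·λ' ≈ -4.437694 ∉ [0.1, 1.3) ⇒ out
candidate 3: (m,n)=(-4,-10) → π∥ = -4-10·λ ≈ -20.180340, π⊥ = -4-10·λ' ≈ 2.180340 ∉ [0.1, 1.3) ⇒ out
candidate 4: (m,n)=(2,1) → π∥ = 2+1·λ ≈ 3.618034, π⊥ = 2+1·λ' ≈ 1.381966 ∉ [0.1, 1.3) ⇒ out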